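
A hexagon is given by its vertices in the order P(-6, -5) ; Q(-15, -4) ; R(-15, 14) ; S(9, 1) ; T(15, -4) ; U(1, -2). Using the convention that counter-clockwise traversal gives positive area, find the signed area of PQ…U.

Σ = (-51) + (-270) + (-141) + (-51) + (-26) + (-17) = -556
Signed area = Σ/2 = -278 (negative ⇒ clockwise traversal).

-278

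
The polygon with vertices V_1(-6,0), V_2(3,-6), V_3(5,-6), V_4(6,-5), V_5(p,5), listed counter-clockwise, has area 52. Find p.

The doubled signed area Σ (x_i y_{i+1} − x_{i+1} y_i) is linear in p.
With p=0 it equals 119; the coefficient of p is 5 (from the two edges through V_5).
So 5·p + 119 = 2·52 = 104 ⇒ p = -3.

-3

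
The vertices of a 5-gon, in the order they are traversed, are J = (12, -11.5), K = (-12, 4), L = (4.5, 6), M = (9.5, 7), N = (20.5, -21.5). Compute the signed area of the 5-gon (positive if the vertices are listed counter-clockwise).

-265.5

Apply the surveyor's formula: 2A = Σ (x_i·y_{i+1} − x_{i+1}·y_i), indices taken mod 5.
Cross-terms: -90, -90, -25.5, -347.75, 22.25  ⇒  Σ = -531
Signed area = Σ/2 = -265.5 (negative ⇒ clockwise traversal).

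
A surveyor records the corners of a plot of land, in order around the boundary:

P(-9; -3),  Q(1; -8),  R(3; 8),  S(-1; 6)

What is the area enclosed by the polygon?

95

Σ = (75) + (32) + (26) + (57) = 190
Area = |Σ|/2 = 95.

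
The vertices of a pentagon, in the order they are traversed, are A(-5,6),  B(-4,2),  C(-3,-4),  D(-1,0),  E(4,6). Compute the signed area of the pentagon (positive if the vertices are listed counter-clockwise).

Apply the shoelace formula: 2A = Σ (x_i·y_{i+1} − x_{i+1}·y_i), indices taken mod 5.
A→B: (-5)(2) − (-4)(6) = 14
B→C: (-4)(-4) − (-3)(2) = 22
C→D: (-3)(0) − (-1)(-4) = -4
D→E: (-1)(6) − (4)(0) = -6
E→A: (4)(6) − (-5)(6) = 54
Σ = 80
Signed area = Σ/2 = 40 (positive ⇒ counter-clockwise traversal).

40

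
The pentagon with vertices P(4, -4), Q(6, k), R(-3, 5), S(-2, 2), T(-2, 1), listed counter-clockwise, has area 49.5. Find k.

5

The doubled signed area Σ (x_i y_{i+1} − x_{i+1} y_i) is linear in k.
With k=0 it equals 64; the coefficient of k is 7 (from the two edges through Q).
So 7·k + 64 = 2·49.5 = 99 ⇒ k = 5.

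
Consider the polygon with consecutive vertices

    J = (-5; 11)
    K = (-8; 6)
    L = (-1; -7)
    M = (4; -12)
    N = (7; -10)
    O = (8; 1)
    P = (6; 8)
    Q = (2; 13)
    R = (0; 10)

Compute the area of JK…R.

Apply the shoelace formula: 2A = Σ (x_i·y_{i+1} − x_{i+1}·y_i), indices taken mod 9.
Cross-terms: 58, 62, 40, 44, 87, 58, 62, 20, 50  ⇒  Σ = 481
Area = |Σ|/2 = 240.5.

240.5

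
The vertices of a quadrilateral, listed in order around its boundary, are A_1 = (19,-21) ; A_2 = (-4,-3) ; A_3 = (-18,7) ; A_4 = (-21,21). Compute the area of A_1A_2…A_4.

206

Apply Gauss's area formula: 2A = Σ (x_i·y_{i+1} − x_{i+1}·y_i), indices taken mod 4.
Cross-terms: -141, -82, -231, 42  ⇒  Σ = -412
Area = |Σ|/2 = 206.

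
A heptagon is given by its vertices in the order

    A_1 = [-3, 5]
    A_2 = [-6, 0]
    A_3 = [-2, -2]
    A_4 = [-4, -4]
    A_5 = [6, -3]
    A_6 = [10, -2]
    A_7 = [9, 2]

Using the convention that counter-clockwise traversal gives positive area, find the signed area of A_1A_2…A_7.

Cross-terms: 30, 12, 0, 36, 18, 38, 51  ⇒  Σ = 185
Signed area = Σ/2 = 92.5 (positive ⇒ counter-clockwise traversal).

92.5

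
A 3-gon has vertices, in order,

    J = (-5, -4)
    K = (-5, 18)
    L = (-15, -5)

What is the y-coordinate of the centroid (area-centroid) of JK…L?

3

Apply the shoelace (surveyor's) formula. First the cross-terms c_i = x_i·y_{i+1} − x_{i+1}·y_i:
  -110, 295, 35  ⇒  2A = 220, A = 110.
Then Σ (y_i + y_{i+1})·c_i = 1980, so ȳ = 1980 / (6·110) = 3.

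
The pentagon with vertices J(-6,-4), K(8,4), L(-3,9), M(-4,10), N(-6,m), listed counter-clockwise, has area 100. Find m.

Write out the shoelace sum; only the two edges meeting at N involve m:
2·Area = [((-4)·m − (-6)·10) + ((-6)·(-4) − (-6)·m)] + 98
       = 2·m + 182 = 200
⇒ m = 9.

9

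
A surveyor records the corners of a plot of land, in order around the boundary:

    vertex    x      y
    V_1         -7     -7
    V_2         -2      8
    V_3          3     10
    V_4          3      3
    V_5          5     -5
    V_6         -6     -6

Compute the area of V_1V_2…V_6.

112.5

Σ = (-70) + (-44) + (-21) + (-30) + (-60) + (0) = -225
Area = |Σ|/2 = 112.5.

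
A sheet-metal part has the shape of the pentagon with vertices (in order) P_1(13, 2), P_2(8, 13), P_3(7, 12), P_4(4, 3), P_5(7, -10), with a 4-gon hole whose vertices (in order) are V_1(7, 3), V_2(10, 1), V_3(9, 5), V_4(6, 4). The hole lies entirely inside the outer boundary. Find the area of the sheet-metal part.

100

Outer boundary:
Apply the shoelace (surveyor's) formula: 2A = Σ (x_i·y_{i+1} − x_{i+1}·y_i), indices taken mod 5.
Cross-terms: 153, 5, -27, -61, 144  ⇒  Σ = 214
Area = |Σ|/2 = 107.
Hole:
Cross-terms: -23, 41, 6, -10  ⇒  Σ = 14
Area = |Σ|/2 = 7.
Net area = 107 − 7 = 100.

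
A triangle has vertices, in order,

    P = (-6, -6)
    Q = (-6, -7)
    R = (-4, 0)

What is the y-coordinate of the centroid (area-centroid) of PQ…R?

Apply the shoelace (surveyor's) formula. First the cross-terms c_i = x_i·y_{i+1} − x_{i+1}·y_i:
  6, -28, 24  ⇒  2A = 2, A = 1.
Then Σ (y_i + y_{i+1})·c_i = -26, so ȳ = -26 / (6·1) = -13/3.

-13/3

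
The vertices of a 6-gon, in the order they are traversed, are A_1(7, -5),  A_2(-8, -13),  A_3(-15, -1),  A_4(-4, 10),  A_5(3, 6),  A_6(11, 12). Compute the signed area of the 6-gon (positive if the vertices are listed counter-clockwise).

-347.5

Apply the shoelace formula: 2A = Σ (x_i·y_{i+1} − x_{i+1}·y_i), indices taken mod 6.
A_1→A_2: (7)(-13) − (-8)(-5) = -131
A_2→A_3: (-8)(-1) − (-15)(-13) = -187
A_3→A_4: (-15)(10) − (-4)(-1) = -154
A_4→A_5: (-4)(6) − (3)(10) = -54
A_5→A_6: (3)(12) − (11)(6) = -30
A_6→A_1: (11)(-5) − (7)(12) = -139
Σ = -695
Signed area = Σ/2 = -347.5 (negative ⇒ clockwise traversal).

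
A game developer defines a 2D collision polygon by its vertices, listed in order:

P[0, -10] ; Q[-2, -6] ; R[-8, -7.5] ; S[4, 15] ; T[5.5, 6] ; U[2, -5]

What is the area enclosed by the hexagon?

130.5

Apply Gauss's area formula: 2A = Σ (x_i·y_{i+1} − x_{i+1}·y_i), indices taken mod 6.
Cross-terms: -20, -33, -90, -58.5, -39.5, -20  ⇒  Σ = -261
Area = |Σ|/2 = 130.5.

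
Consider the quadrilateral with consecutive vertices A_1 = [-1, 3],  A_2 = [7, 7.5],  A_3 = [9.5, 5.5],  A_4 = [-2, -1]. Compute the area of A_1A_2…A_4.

A_1→A_2: (-1)(7.5) − (7)(3) = -28.5
A_2→A_3: (7)(5.5) − (9.5)(7.5) = -32.75
A_3→A_4: (9.5)(-1) − (-2)(5.5) = 1.5
A_4→A_1: (-2)(3) − (-1)(-1) = -7
Σ = -66.75
Area = |Σ|/2 = 33.375.

33.375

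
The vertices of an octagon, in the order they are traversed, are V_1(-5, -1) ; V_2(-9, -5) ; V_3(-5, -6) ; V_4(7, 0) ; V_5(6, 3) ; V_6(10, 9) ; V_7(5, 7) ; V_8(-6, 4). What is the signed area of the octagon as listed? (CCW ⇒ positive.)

122.5

Cross-terms: 16, 29, 42, 21, 24, 25, 62, 26  ⇒  Σ = 245
Signed area = Σ/2 = 122.5 (positive ⇒ counter-clockwise traversal).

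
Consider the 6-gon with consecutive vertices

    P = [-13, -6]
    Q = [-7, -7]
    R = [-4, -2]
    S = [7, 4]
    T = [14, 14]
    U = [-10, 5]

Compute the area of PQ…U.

P→Q: (-13)(-7) − (-7)(-6) = 49
Q→R: (-7)(-2) − (-4)(-7) = -14
R→S: (-4)(4) − (7)(-2) = -2
S→T: (7)(14) − (14)(4) = 42
T→U: (14)(5) − (-10)(14) = 210
U→P: (-10)(-6) − (-13)(5) = 125
Σ = 410
Area = |Σ|/2 = 205.

205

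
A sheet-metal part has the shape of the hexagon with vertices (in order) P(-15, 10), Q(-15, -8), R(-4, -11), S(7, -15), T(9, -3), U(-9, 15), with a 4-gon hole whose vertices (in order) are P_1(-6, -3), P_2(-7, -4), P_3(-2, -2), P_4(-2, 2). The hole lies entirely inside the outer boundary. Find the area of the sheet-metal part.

439

Outer boundary:
Apply the shoelace (surveyor's) formula: 2A = Σ (x_i·y_{i+1} − x_{i+1}·y_i), indices taken mod 6.
Cross-terms: 270, 133, 137, 114, 108, 135  ⇒  Σ = 897
Area = |Σ|/2 = 448.5.
Hole:
Cross-terms: 3, 6, -8, 18  ⇒  Σ = 19
Area = |Σ|/2 = 9.5.
Net area = 448.5 − 9.5 = 439.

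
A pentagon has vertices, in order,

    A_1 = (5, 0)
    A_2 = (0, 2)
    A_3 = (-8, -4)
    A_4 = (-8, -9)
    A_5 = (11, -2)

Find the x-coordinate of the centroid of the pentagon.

-71/191

Apply the shoelace (surveyor's) formula. First the cross-terms c_i = x_i·y_{i+1} − x_{i+1}·y_i:
  10, 16, 40, 115, 10  ⇒  2A = 191, A = 95.5.
Then Σ (x_i + x_{i+1})·c_i = -213, so x̄ = -213 / (6·95.5) = -71/191.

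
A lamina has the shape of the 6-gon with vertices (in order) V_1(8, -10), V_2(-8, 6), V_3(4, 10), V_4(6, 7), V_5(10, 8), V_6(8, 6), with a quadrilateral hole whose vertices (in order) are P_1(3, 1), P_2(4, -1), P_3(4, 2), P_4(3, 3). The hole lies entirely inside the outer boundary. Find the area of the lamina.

158.5

Outer boundary:
V_1→V_2: (8)(6) − (-8)(-10) = -32
V_2→V_3: (-8)(10) − (4)(6) = -104
V_3→V_4: (4)(7) − (6)(10) = -32
V_4→V_5: (6)(8) − (10)(7) = -22
V_5→V_6: (10)(6) − (8)(8) = -4
V_6→V_1: (8)(-10) − (8)(6) = -128
Σ = -322
Area = |Σ|/2 = 161.
Hole:
Apply the shoelace (surveyor's) formula: 2A = Σ (x_i·y_{i+1} − x_{i+1}·y_i), indices taken mod 4.
P_1→P_2: (3)(-1) − (4)(1) = -7
P_2→P_3: (4)(2) − (4)(-1) = 12
P_3→P_4: (4)(3) − (3)(2) = 6
P_4→P_1: (3)(1) − (3)(3) = -6
Σ = 5
Area = |Σ|/2 = 2.5.
Net area = 161 − 2.5 = 158.5.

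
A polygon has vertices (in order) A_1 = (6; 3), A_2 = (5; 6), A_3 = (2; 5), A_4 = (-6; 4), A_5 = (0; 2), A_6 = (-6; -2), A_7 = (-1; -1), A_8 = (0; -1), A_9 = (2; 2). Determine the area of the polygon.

Σ = (21) + (13) + (38) + (-12) + (12) + (4) + (1) + (2) + (-6) = 73
Area = |Σ|/2 = 36.5.

36.5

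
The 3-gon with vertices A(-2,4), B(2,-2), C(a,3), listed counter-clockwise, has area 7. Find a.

1

Write out the shoelace sum; only the two edges meeting at C involve a:
2·Area = [(2·3 − a·(-2)) + (a·4 − (-2)·3)] + -4
       = 6·a + 8 = 14
⇒ a = 1.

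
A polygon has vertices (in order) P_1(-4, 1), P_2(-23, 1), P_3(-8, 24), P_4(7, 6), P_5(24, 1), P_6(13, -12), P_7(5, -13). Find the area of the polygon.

Apply the shoelace (surveyor's) formula: 2A = Σ (x_i·y_{i+1} − x_{i+1}·y_i), indices taken mod 7.
P_1→P_2: (-4)(1) − (-23)(1) = 19
P_2→P_3: (-23)(24) − (-8)(1) = -544
P_3→P_4: (-8)(6) − (7)(24) = -216
P_4→P_5: (7)(1) − (24)(6) = -137
P_5→P_6: (24)(-12) − (13)(1) = -301
P_6→P_7: (13)(-13) − (5)(-12) = -109
P_7→P_1: (5)(1) − (-4)(-13) = -47
Σ = -1335
Area = |Σ|/2 = 667.5.

667.5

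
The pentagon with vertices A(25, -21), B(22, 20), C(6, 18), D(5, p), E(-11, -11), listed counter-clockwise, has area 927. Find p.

15

The doubled signed area Σ (x_i y_{i+1} − x_{i+1} y_i) is linear in p.
With p=0 it equals 1599; the coefficient of p is 17 (from the two edges through D).
So 17·p + 1599 = 2·927 = 1854 ⇒ p = 15.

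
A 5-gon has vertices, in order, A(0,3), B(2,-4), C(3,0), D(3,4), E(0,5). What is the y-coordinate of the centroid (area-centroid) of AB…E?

47/33

Apply the shoelace formula. First the cross-terms c_i = x_i·y_{i+1} − x_{i+1}·y_i:
  -6, 12, 12, 15, 0  ⇒  2A = 33, A = 16.5.
Then Σ (y_i + y_{i+1})·c_i = 141, so ȳ = 141 / (6·16.5) = 47/33.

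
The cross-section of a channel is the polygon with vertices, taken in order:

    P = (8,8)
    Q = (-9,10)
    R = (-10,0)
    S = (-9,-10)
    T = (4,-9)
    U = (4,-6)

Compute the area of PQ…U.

282.5

Apply the shoelace (surveyor's) formula: 2A = Σ (x_i·y_{i+1} − x_{i+1}·y_i), indices taken mod 6.
P→Q: (8)(10) − (-9)(8) = 152
Q→R: (-9)(0) − (-10)(10) = 100
R→S: (-10)(-10) − (-9)(0) = 100
S→T: (-9)(-9) − (4)(-10) = 121
T→U: (4)(-6) − (4)(-9) = 12
U→P: (4)(8) − (8)(-6) = 80
Σ = 565
Area = |Σ|/2 = 282.5.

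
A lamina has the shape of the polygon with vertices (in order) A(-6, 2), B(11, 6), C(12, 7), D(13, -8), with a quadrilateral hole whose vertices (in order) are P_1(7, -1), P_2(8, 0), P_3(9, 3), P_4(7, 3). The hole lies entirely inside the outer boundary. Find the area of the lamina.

126

Outer boundary:
Apply the surveyor's formula: 2A = Σ (x_i·y_{i+1} − x_{i+1}·y_i), indices taken mod 4.
Σ = (-58) + (5) + (-187) + (-22) = -262
Area = |Σ|/2 = 131.
Hole:
Apply the surveyor's formula: 2A = Σ (x_i·y_{i+1} − x_{i+1}·y_i), indices taken mod 4.
Cross-terms: 8, 24, 6, -28  ⇒  Σ = 10
Area = |Σ|/2 = 5.
Net area = 131 − 5 = 126.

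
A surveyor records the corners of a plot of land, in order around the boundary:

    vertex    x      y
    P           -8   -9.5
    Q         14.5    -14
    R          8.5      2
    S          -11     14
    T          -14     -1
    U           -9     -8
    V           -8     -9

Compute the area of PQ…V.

Apply the shoelace formula: 2A = Σ (x_i·y_{i+1} − x_{i+1}·y_i), indices taken mod 7.
Cross-terms: 249.75, 148, 141, 207, 103, 17, 4  ⇒  Σ = 869.75
Area = |Σ|/2 = 434.875.

434.875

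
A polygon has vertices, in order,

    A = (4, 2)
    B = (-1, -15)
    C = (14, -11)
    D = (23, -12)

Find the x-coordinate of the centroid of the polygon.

1397/171

Apply Gauss's area formula. First the cross-terms c_i = x_i·y_{i+1} − x_{i+1}·y_i:
  -58, 221, 85, 94  ⇒  2A = 342, A = 171.
Then Σ (x_i + x_{i+1})·c_i = 8382, so x̄ = 8382 / (6·171) = 1397/171.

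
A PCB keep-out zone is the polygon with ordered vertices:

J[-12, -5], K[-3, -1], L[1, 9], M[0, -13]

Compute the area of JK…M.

Apply the shoelace formula: 2A = Σ (x_i·y_{i+1} − x_{i+1}·y_i), indices taken mod 4.
J→K: (-12)(-1) − (-3)(-5) = -3
K→L: (-3)(9) − (1)(-1) = -26
L→M: (1)(-13) − (0)(9) = -13
M→J: (0)(-5) − (-12)(-13) = -156
Σ = -198
Area = |Σ|/2 = 99.

99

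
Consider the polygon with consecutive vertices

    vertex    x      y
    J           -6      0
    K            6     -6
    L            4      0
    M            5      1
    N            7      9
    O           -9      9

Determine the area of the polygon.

Apply Gauss's area formula: 2A = Σ (x_i·y_{i+1} − x_{i+1}·y_i), indices taken mod 6.
Cross-terms: 36, 24, 4, 38, 144, 54  ⇒  Σ = 300
Area = |Σ|/2 = 150.

150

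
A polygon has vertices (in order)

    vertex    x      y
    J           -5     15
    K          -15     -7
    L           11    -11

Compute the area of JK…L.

Apply Gauss's area formula: 2A = Σ (x_i·y_{i+1} − x_{i+1}·y_i), indices taken mod 3.
Σ = (260) + (242) + (110) = 612
Area = |Σ|/2 = 306.

306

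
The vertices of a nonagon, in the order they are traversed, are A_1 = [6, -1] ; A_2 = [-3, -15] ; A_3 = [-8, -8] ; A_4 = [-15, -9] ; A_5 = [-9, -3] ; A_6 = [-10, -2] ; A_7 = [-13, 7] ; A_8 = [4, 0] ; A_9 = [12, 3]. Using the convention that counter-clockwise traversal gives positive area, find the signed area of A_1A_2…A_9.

A_1→A_2: (6)(-15) − (-3)(-1) = -93
A_2→A_3: (-3)(-8) − (-8)(-15) = -96
A_3→A_4: (-8)(-9) − (-15)(-8) = -48
A_4→A_5: (-15)(-3) − (-9)(-9) = -36
A_5→A_6: (-9)(-2) − (-10)(-3) = -12
A_6→A_7: (-10)(7) − (-13)(-2) = -96
A_7→A_8: (-13)(0) − (4)(7) = -28
A_8→A_9: (4)(3) − (12)(0) = 12
A_9→A_1: (12)(-1) − (6)(3) = -30
Σ = -427
Signed area = Σ/2 = -213.5 (negative ⇒ clockwise traversal).

-213.5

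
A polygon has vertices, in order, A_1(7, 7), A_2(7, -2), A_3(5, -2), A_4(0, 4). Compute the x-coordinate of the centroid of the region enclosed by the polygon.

4.56

Apply the shoelace (surveyor's) formula. First the cross-terms c_i = x_i·y_{i+1} − x_{i+1}·y_i:
  -63, -4, 20, -28  ⇒  2A = -75, A = -37.5.
Then Σ (x_i + x_{i+1})·c_i = -1026, so x̄ = -1026 / (6·(-37.5)) = 4.56.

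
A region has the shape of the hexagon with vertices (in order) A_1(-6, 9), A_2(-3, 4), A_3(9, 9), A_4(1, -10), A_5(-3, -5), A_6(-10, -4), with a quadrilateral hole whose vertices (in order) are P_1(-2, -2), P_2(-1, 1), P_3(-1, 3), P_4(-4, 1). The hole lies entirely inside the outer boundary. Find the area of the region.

Outer boundary:
Apply the shoelace (surveyor's) formula: 2A = Σ (x_i·y_{i+1} − x_{i+1}·y_i), indices taken mod 6.
A_1→A_2: (-6)(4) − (-3)(9) = 3
A_2→A_3: (-3)(9) − (9)(4) = -63
A_3→A_4: (9)(-10) − (1)(9) = -99
A_4→A_5: (1)(-5) − (-3)(-10) = -35
A_5→A_6: (-3)(-4) − (-10)(-5) = -38
A_6→A_1: (-10)(9) − (-6)(-4) = -114
Σ = -346
Area = |Σ|/2 = 173.
Hole:
Apply the surveyor's formula: 2A = Σ (x_i·y_{i+1} − x_{i+1}·y_i), indices taken mod 4.
Σ = (-4) + (-2) + (11) + (10) = 15
Area = |Σ|/2 = 7.5.
Net area = 173 − 7.5 = 165.5.

165.5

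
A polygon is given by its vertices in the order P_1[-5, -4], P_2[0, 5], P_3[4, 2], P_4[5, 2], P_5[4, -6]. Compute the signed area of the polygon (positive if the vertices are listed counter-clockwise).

Apply Gauss's area formula: 2A = Σ (x_i·y_{i+1} − x_{i+1}·y_i), indices taken mod 5.
Cross-terms: -25, -20, -2, -38, -46  ⇒  Σ = -131
Signed area = Σ/2 = -65.5 (negative ⇒ clockwise traversal).

-65.5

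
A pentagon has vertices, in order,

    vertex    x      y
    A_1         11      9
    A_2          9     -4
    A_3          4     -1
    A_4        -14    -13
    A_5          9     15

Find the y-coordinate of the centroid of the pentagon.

Apply the shoelace (surveyor's) formula. First the cross-terms c_i = x_i·y_{i+1} − x_{i+1}·y_i:
  -125, 7, -66, -93, -84  ⇒  2A = -361, A = -180.5.
Then Σ (y_i + y_{i+1})·c_i = -1938, so ȳ = -1938 / (6·(-180.5)) = 34/19.

34/19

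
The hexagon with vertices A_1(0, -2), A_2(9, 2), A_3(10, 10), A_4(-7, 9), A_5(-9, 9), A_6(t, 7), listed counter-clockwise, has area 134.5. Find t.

-6

The doubled signed area Σ (x_i y_{i+1} − x_{i+1} y_i) is linear in t.
With t=0 it equals 203; the coefficient of t is -11 (from the two edges through A_6).
So -11·t + 203 = 2·134.5 = 269 ⇒ t = -6.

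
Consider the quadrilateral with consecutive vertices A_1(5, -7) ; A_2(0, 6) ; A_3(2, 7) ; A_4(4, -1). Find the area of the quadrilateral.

17.5

Apply the shoelace (surveyor's) formula: 2A = Σ (x_i·y_{i+1} − x_{i+1}·y_i), indices taken mod 4.
A_1→A_2: (5)(6) − (0)(-7) = 30
A_2→A_3: (0)(7) − (2)(6) = -12
A_3→A_4: (2)(-1) − (4)(7) = -30
A_4→A_1: (4)(-7) − (5)(-1) = -23
Σ = -35
Area = |Σ|/2 = 17.5.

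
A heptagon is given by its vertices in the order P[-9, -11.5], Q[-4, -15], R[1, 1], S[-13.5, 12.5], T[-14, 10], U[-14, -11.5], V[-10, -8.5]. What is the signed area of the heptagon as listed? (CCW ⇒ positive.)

Apply the shoelace formula: 2A = Σ (x_i·y_{i+1} − x_{i+1}·y_i), indices taken mod 7.
P→Q: (-9)(-15) − (-4)(-11.5) = 89
Q→R: (-4)(1) − (1)(-15) = 11
R→S: (1)(12.5) − (-13.5)(1) = 26
S→T: (-13.5)(10) − (-14)(12.5) = 40
T→U: (-14)(-11.5) − (-14)(10) = 301
U→V: (-14)(-8.5) − (-10)(-11.5) = 4
V→P: (-10)(-11.5) − (-9)(-8.5) = 38.5
Σ = 509.5
Signed area = Σ/2 = 254.75 (positive ⇒ counter-clockwise traversal).

254.75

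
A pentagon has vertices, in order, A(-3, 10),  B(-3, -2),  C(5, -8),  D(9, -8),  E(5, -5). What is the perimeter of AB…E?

|AB| = √((0)² + (-12)²) = √144 = 12
|BC| = √((8)² + (-6)²) = √100 = 10
|CD| = √((4)² + (0)²) = √16 = 4
|DE| = √((-4)² + (3)²) = √25 = 5
|EA| = √((-8)² + (15)²) = √289 = 17
Perimeter = 12 + 10 + 4 + 5 + 17 = 48.

48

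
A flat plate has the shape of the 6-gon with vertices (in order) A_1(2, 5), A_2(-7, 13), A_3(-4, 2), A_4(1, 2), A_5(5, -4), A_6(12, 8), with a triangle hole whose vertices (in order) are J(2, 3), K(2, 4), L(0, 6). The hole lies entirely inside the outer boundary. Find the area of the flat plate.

102.5

Outer boundary:
Cross-terms: 61, 38, -10, -14, 88, 44  ⇒  Σ = 207
Area = |Σ|/2 = 103.5.
Hole:
Apply the surveyor's formula: 2A = Σ (x_i·y_{i+1} − x_{i+1}·y_i), indices taken mod 3.
J→K: (2)(4) − (2)(3) = 2
K→L: (2)(6) − (0)(4) = 12
L→J: (0)(3) − (2)(6) = -12
Σ = 2
Area = |Σ|/2 = 1.
Net area = 103.5 − 1 = 102.5.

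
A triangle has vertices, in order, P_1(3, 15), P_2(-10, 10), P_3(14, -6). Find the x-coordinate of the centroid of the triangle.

7/3

Apply the shoelace formula. First the cross-terms c_i = x_i·y_{i+1} − x_{i+1}·y_i:
  180, -80, 228  ⇒  2A = 328, A = 164.
Then Σ (x_i + x_{i+1})·c_i = 2296, so x̄ = 2296 / (6·164) = 7/3.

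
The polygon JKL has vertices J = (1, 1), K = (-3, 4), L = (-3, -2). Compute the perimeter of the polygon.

|JK| = √((-4)² + (3)²) = √25 = 5
|KL| = √((0)² + (-6)²) = √36 = 6
|LJ| = √((4)² + (3)²) = √25 = 5
Perimeter = 5 + 6 + 5 = 16.

16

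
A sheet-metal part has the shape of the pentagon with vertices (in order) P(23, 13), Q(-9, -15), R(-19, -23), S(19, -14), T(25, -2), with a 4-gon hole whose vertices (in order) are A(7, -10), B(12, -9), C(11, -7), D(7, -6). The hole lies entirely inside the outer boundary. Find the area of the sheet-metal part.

Outer boundary:
Apply Gauss's area formula: 2A = Σ (x_i·y_{i+1} − x_{i+1}·y_i), indices taken mod 5.
Cross-terms: -228, -78, 703, 312, 371  ⇒  Σ = 1080
Area = |Σ|/2 = 540.
Hole:
Apply the shoelace formula: 2A = Σ (x_i·y_{i+1} − x_{i+1}·y_i), indices taken mod 4.
A→B: (7)(-9) − (12)(-10) = 57
B→C: (12)(-7) − (11)(-9) = 15
C→D: (11)(-6) − (7)(-7) = -17
D→A: (7)(-10) − (7)(-6) = -28
Σ = 27
Area = |Σ|/2 = 13.5.
Net area = 540 − 13.5 = 526.5.

526.5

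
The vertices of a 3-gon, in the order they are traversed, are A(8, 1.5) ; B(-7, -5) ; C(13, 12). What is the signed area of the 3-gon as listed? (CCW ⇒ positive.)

A→B: (8)(-5) − (-7)(1.5) = -29.5
B→C: (-7)(12) − (13)(-5) = -19
C→A: (13)(1.5) − (8)(12) = -76.5
Σ = -125
Signed area = Σ/2 = -62.5 (negative ⇒ clockwise traversal).

-62.5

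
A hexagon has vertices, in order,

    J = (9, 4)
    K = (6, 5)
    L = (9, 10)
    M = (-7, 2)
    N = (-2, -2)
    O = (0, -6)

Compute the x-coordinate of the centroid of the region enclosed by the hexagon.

Apply the shoelace formula. First the cross-terms c_i = x_i·y_{i+1} − x_{i+1}·y_i:
  21, 15, 88, 18, 12, 54  ⇒  2A = 208, A = 104.
Then Σ (x_i + x_{i+1})·c_i = 1016, so x̄ = 1016 / (6·104) = 127/78.

127/78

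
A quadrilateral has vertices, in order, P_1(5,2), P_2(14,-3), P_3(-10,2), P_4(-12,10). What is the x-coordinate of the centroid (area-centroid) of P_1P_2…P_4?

-7/3

Apply the surveyor's formula. First the cross-terms c_i = x_i·y_{i+1} − x_{i+1}·y_i:
  -43, -2, -76, -74  ⇒  2A = -195, A = -97.5.
Then Σ (x_i + x_{i+1})·c_i = 1365, so x̄ = 1365 / (6·(-97.5)) = -7/3.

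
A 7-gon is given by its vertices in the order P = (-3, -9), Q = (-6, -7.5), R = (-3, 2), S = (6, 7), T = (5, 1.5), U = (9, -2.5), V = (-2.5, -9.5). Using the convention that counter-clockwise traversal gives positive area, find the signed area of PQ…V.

-124.375

Apply the shoelace (surveyor's) formula: 2A = Σ (x_i·y_{i+1} − x_{i+1}·y_i), indices taken mod 7.
Cross-terms: -31.5, -34.5, -33, -26, -26, -91.75, -6  ⇒  Σ = -248.75
Signed area = Σ/2 = -124.375 (negative ⇒ clockwise traversal).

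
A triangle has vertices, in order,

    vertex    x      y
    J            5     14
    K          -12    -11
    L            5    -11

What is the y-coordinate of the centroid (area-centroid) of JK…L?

-8/3

Apply the surveyor's formula. First the cross-terms c_i = x_i·y_{i+1} − x_{i+1}·y_i:
  113, 187, 125  ⇒  2A = 425, A = 212.5.
Then Σ (y_i + y_{i+1})·c_i = -3400, so ȳ = -3400 / (6·212.5) = -8/3.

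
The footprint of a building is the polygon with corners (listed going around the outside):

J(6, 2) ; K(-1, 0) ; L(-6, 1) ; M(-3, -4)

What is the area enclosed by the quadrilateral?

23

Σ = (2) + (-1) + (27) + (18) = 46
Area = |Σ|/2 = 23.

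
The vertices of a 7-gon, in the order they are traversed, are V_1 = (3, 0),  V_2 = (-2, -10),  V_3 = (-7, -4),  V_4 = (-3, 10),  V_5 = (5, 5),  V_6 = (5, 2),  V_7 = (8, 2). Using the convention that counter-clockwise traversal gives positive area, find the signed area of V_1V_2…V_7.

Cross-terms: -30, -62, -82, -65, -15, -6, -6  ⇒  Σ = -266
Signed area = Σ/2 = -133 (negative ⇒ clockwise traversal).

-133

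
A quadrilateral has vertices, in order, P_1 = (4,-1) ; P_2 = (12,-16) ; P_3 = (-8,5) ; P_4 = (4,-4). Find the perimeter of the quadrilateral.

|P_1P_2| = √((8)² + (-15)²) = √289 = 17
|P_2P_3| = √((-20)² + (21)²) = √841 = 29
|P_3P_4| = √((12)² + (-9)²) = √225 = 15
|P_4P_1| = √((0)² + (3)²) = √9 = 3
Perimeter = 17 + 29 + 15 + 3 = 64.

64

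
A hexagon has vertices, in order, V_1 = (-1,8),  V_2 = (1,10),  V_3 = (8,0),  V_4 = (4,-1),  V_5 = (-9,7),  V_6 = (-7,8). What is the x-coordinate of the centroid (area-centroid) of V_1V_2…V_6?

Apply Gauss's area formula. First the cross-terms c_i = x_i·y_{i+1} − x_{i+1}·y_i:
  -18, -80, -8, 19, -23, -48  ⇒  2A = -158, A = -79.
Then Σ (x_i + x_{i+1})·c_i = -159, so x̄ = -159 / (6·(-79)) = 53/158.

53/158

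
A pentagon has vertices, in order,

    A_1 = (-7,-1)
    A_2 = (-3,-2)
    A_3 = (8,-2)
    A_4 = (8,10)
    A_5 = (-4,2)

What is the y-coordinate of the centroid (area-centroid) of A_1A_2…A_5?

Apply the shoelace (surveyor's) formula. First the cross-terms c_i = x_i·y_{i+1} − x_{i+1}·y_i:
  11, 22, 96, 56, 18  ⇒  2A = 203, A = 101.5.
Then Σ (y_i + y_{i+1})·c_i = 1337, so ȳ = 1337 / (6·101.5) = 191/87.

191/87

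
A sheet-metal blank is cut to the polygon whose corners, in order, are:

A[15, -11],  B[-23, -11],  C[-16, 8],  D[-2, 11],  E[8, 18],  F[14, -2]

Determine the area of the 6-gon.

Σ = (-418) + (-360) + (-160) + (-124) + (-268) + (-124) = -1454
Area = |Σ|/2 = 727.

727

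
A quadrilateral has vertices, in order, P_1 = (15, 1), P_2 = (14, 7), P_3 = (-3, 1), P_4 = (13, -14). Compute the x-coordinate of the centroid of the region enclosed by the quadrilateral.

Apply Gauss's area formula. First the cross-terms c_i = x_i·y_{i+1} − x_{i+1}·y_i:
  91, 35, 29, 223  ⇒  2A = 378, A = 189.
Then Σ (x_i + x_{i+1})·c_i = 9558, so x̄ = 9558 / (6·189) = 59/7.

59/7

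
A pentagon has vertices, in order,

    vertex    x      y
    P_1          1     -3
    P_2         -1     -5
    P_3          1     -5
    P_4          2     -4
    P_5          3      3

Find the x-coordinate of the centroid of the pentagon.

10/7

Apply the shoelace formula. First the cross-terms c_i = x_i·y_{i+1} − x_{i+1}·y_i:
  -8, 10, 6, 18, -12  ⇒  2A = 14, A = 7.
Then Σ (x_i + x_{i+1})·c_i = 60, so x̄ = 60 / (6·7) = 10/7.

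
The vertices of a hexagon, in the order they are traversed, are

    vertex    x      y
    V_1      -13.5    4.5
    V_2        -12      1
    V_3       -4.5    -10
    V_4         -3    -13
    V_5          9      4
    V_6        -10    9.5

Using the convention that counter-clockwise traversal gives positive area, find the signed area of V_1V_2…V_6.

253.625

Apply Gauss's area formula: 2A = Σ (x_i·y_{i+1} − x_{i+1}·y_i), indices taken mod 6.
V_1→V_2: (-13.5)(1) − (-12)(4.5) = 40.5
V_2→V_3: (-12)(-10) − (-4.5)(1) = 124.5
V_3→V_4: (-4.5)(-13) − (-3)(-10) = 28.5
V_4→V_5: (-3)(4) − (9)(-13) = 105
V_5→V_6: (9)(9.5) − (-10)(4) = 125.5
V_6→V_1: (-10)(4.5) − (-13.5)(9.5) = 83.25
Σ = 507.25
Signed area = Σ/2 = 253.625 (positive ⇒ counter-clockwise traversal).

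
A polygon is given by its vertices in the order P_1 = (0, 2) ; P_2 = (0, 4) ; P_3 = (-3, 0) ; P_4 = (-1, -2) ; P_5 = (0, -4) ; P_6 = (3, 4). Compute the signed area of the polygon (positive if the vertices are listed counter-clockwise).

Apply the shoelace (surveyor's) formula: 2A = Σ (x_i·y_{i+1} − x_{i+1}·y_i), indices taken mod 6.
Σ = (0) + (12) + (6) + (4) + (12) + (6) = 40
Signed area = Σ/2 = 20 (positive ⇒ counter-clockwise traversal).

20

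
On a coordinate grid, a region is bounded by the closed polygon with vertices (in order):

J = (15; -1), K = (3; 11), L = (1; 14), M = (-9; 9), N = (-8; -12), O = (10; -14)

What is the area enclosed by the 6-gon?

Apply the shoelace formula: 2A = Σ (x_i·y_{i+1} − x_{i+1}·y_i), indices taken mod 6.
Σ = (168) + (31) + (135) + (180) + (232) + (200) = 946
Area = |Σ|/2 = 473.

473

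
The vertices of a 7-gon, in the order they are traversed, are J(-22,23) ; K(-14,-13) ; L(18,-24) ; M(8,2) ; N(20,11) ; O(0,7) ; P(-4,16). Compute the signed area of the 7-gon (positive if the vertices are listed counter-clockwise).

941

Apply the shoelace (surveyor's) formula: 2A = Σ (x_i·y_{i+1} − x_{i+1}·y_i), indices taken mod 7.
Σ = (608) + (570) + (228) + (48) + (140) + (28) + (260) = 1882
Signed area = Σ/2 = 941 (positive ⇒ counter-clockwise traversal).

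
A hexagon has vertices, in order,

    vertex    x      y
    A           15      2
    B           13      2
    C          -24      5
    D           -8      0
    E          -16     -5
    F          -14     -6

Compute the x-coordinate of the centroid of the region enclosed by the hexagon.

Apply the surveyor's formula. First the cross-terms c_i = x_i·y_{i+1} − x_{i+1}·y_i:
  4, 113, 40, 40, 26, 62  ⇒  2A = 285, A = 142.5.
Then Σ (x_i + x_{i+1})·c_i = -4089, so x̄ = -4089 / (6·142.5) = -1363/285.

-1363/285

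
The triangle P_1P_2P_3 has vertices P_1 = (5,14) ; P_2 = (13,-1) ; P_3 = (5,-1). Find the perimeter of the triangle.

|P_1P_2| = √((8)² + (-15)²) = √289 = 17
|P_2P_3| = √((-8)² + (0)²) = √64 = 8
|P_3P_1| = √((0)² + (15)²) = √225 = 15
Perimeter = 17 + 8 + 15 = 40.

40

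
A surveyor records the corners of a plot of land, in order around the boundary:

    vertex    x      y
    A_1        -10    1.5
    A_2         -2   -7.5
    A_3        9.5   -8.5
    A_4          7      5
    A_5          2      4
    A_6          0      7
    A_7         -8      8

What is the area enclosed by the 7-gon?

Σ = (78) + (88.25) + (107) + (18) + (14) + (56) + (68) = 429.25
Area = |Σ|/2 = 214.625.

214.625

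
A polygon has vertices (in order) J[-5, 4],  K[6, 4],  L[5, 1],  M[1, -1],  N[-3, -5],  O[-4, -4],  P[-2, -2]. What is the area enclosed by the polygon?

49

Apply the surveyor's formula: 2A = Σ (x_i·y_{i+1} − x_{i+1}·y_i), indices taken mod 7.
J→K: (-5)(4) − (6)(4) = -44
K→L: (6)(1) − (5)(4) = -14
L→M: (5)(-1) − (1)(1) = -6
M→N: (1)(-5) − (-3)(-1) = -8
N→O: (-3)(-4) − (-4)(-5) = -8
O→P: (-4)(-2) − (-2)(-4) = 0
P→J: (-2)(4) − (-5)(-2) = -18
Σ = -98
Area = |Σ|/2 = 49.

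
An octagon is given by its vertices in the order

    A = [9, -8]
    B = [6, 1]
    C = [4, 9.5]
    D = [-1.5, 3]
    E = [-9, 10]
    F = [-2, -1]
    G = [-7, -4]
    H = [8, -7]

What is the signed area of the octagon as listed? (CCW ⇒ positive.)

129.125

Cross-terms: 57, 53, 26.25, 12, 29, 1, 81, -1  ⇒  Σ = 258.25
Signed area = Σ/2 = 129.125 (positive ⇒ counter-clockwise traversal).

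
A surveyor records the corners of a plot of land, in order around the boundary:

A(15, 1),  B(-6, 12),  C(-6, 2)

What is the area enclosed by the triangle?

105

Apply the shoelace formula: 2A = Σ (x_i·y_{i+1} − x_{i+1}·y_i), indices taken mod 3.
Σ = (186) + (60) + (-36) = 210
Area = |Σ|/2 = 105.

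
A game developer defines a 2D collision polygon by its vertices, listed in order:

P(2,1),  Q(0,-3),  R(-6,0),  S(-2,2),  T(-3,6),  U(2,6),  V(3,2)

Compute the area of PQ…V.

Σ = (-6) + (-18) + (-12) + (-6) + (-30) + (-14) + (-1) = -87
Area = |Σ|/2 = 43.5.

43.5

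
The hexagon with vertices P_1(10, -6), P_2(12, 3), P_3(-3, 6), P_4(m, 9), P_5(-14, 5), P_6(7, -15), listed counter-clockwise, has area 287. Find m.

-9

The doubled signed area Σ (x_i y_{i+1} − x_{i+1} y_i) is linear in m.
With m=0 it equals 565; the coefficient of m is -1 (from the two edges through P_4).
So -1·m + 565 = 2·287 = 574 ⇒ m = -9.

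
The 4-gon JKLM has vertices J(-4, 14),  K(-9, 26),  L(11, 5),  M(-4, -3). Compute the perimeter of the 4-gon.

76

|JK| = √((-5)² + (12)²) = √169 = 13
|KL| = √((20)² + (-21)²) = √841 = 29
|LM| = √((-15)² + (-8)²) = √289 = 17
|MJ| = √((0)² + (17)²) = √289 = 17
Perimeter = 13 + 29 + 17 + 17 = 76.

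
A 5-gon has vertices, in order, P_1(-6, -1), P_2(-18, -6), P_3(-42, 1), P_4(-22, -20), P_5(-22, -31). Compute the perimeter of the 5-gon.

|P_1P_2| = √((-12)² + (-5)²) = √169 = 13
|P_2P_3| = √((-24)² + (7)²) = √625 = 25
|P_3P_4| = √((20)² + (-21)²) = √841 = 29
|P_4P_5| = √((0)² + (-11)²) = √121 = 11
|P_5P_1| = √((16)² + (30)²) = √1156 = 34
Perimeter = 13 + 25 + 29 + 11 + 34 = 112.

112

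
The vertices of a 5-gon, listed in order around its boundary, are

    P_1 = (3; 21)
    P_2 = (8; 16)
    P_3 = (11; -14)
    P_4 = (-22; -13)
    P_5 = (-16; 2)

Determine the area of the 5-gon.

Σ = (-120) + (-288) + (-451) + (-252) + (-342) = -1453
Area = |Σ|/2 = 726.5.

726.5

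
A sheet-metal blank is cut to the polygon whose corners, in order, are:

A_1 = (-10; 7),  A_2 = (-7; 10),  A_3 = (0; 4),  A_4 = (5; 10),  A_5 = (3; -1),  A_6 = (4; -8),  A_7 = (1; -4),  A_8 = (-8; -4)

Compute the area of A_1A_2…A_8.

147

Apply the shoelace (surveyor's) formula: 2A = Σ (x_i·y_{i+1} − x_{i+1}·y_i), indices taken mod 8.
A_1→A_2: (-10)(10) − (-7)(7) = -51
A_2→A_3: (-7)(4) − (0)(10) = -28
A_3→A_4: (0)(10) − (5)(4) = -20
A_4→A_5: (5)(-1) − (3)(10) = -35
A_5→A_6: (3)(-8) − (4)(-1) = -20
A_6→A_7: (4)(-4) − (1)(-8) = -8
A_7→A_8: (1)(-4) − (-8)(-4) = -36
A_8→A_1: (-8)(7) − (-10)(-4) = -96
Σ = -294
Area = |Σ|/2 = 147.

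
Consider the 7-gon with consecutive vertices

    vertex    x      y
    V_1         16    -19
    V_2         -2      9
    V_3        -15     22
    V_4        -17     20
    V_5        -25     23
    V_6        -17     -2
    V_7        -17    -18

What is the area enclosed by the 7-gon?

852

Σ = (106) + (91) + (74) + (109) + (441) + (272) + (611) = 1704
Area = |Σ|/2 = 852.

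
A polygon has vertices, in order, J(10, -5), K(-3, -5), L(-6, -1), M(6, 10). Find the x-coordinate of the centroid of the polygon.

Apply the surveyor's formula. First the cross-terms c_i = x_i·y_{i+1} − x_{i+1}·y_i:
  -65, -27, -54, -130  ⇒  2A = -276, A = -138.
Then Σ (x_i + x_{i+1})·c_i = -2292, so x̄ = -2292 / (6·(-138)) = 191/69.

191/69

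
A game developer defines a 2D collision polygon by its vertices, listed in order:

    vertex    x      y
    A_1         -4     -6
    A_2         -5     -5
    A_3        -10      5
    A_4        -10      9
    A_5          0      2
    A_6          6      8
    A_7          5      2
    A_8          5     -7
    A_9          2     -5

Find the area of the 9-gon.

Apply the shoelace (surveyor's) formula: 2A = Σ (x_i·y_{i+1} − x_{i+1}·y_i), indices taken mod 9.
A_1→A_2: (-4)(-5) − (-5)(-6) = -10
A_2→A_3: (-5)(5) − (-10)(-5) = -75
A_3→A_4: (-10)(9) − (-10)(5) = -40
A_4→A_5: (-10)(2) − (0)(9) = -20
A_5→A_6: (0)(8) − (6)(2) = -12
A_6→A_7: (6)(2) − (5)(8) = -28
A_7→A_8: (5)(-7) − (5)(2) = -45
A_8→A_9: (5)(-5) − (2)(-7) = -11
A_9→A_1: (2)(-6) − (-4)(-5) = -32
Σ = -273
Area = |Σ|/2 = 136.5.

136.5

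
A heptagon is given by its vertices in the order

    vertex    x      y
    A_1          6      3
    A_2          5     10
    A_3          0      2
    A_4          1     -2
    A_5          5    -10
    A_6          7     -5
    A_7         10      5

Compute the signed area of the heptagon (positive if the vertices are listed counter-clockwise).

Apply the shoelace formula: 2A = Σ (x_i·y_{i+1} − x_{i+1}·y_i), indices taken mod 7.
Σ = (45) + (10) + (-2) + (0) + (45) + (85) + (0) = 183
Signed area = Σ/2 = 91.5 (positive ⇒ counter-clockwise traversal).

91.5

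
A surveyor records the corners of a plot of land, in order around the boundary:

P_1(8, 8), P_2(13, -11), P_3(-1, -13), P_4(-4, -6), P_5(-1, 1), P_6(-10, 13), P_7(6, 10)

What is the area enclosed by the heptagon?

Apply the shoelace formula: 2A = Σ (x_i·y_{i+1} − x_{i+1}·y_i), indices taken mod 7.
Σ = (-192) + (-180) + (-46) + (-10) + (-3) + (-178) + (-32) = -641
Area = |Σ|/2 = 320.5.

320.5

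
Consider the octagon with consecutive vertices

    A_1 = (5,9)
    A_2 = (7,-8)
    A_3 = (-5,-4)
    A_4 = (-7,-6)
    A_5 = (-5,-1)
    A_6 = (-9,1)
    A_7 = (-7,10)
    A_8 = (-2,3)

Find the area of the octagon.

Cross-terms: -103, -68, 2, -23, -14, -83, -1, -33  ⇒  Σ = -323
Area = |Σ|/2 = 161.5.

161.5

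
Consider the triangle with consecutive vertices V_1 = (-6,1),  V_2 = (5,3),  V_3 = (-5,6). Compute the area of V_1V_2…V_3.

26.5

V_1→V_2: (-6)(3) − (5)(1) = -23
V_2→V_3: (5)(6) − (-5)(3) = 45
V_3→V_1: (-5)(1) − (-6)(6) = 31
Σ = 53
Area = |Σ|/2 = 26.5.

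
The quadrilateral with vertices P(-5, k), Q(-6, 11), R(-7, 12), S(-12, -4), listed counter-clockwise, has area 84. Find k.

Write out the shoelace sum; only the two edges meeting at P involve k:
2·Area = [((-12)·k − (-5)·(-4)) + ((-5)·11 − (-6)·k)] + 177
       = -6·k + 102 = 168
⇒ k = -11.

-11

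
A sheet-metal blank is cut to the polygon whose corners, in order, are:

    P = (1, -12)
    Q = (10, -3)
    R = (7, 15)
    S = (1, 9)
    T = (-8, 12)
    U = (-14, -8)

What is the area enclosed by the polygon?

414

Apply the shoelace (surveyor's) formula: 2A = Σ (x_i·y_{i+1} − x_{i+1}·y_i), indices taken mod 6.
Σ = (117) + (171) + (48) + (84) + (232) + (176) = 828
Area = |Σ|/2 = 414.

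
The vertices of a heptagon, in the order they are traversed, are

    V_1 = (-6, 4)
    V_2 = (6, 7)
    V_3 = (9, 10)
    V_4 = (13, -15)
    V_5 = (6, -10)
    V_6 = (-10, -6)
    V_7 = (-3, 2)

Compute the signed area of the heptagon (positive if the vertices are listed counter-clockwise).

Σ = (-66) + (-3) + (-265) + (-40) + (-136) + (-38) + (0) = -548
Signed area = Σ/2 = -274 (negative ⇒ clockwise traversal).

-274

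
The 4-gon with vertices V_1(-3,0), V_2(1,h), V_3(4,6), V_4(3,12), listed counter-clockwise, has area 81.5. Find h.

-13

The doubled signed area Σ (x_i y_{i+1} − x_{i+1} y_i) is linear in h.
With h=0 it equals 72; the coefficient of h is -7 (from the two edges through V_2).
So -7·h + 72 = 2·81.5 = 163 ⇒ h = -13.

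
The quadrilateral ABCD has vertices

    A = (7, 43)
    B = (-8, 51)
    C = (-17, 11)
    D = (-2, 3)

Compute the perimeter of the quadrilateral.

|AB| = √((-15)² + (8)²) = √289 = 17
|BC| = √((-9)² + (-40)²) = √1681 = 41
|CD| = √((15)² + (-8)²) = √289 = 17
|DA| = √((9)² + (40)²) = √1681 = 41
Perimeter = 17 + 41 + 17 + 41 = 116.

116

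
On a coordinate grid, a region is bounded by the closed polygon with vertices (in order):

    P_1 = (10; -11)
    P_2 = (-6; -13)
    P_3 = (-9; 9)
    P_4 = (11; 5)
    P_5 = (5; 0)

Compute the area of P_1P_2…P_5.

Apply the surveyor's formula: 2A = Σ (x_i·y_{i+1} − x_{i+1}·y_i), indices taken mod 5.
Cross-terms: -196, -171, -144, -25, -55  ⇒  Σ = -591
Area = |Σ|/2 = 295.5.

295.5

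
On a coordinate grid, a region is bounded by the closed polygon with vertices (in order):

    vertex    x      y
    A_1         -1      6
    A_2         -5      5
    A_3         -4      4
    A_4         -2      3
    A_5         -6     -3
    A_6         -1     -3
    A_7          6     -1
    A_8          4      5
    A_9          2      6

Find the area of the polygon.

72.5

Apply the shoelace formula: 2A = Σ (x_i·y_{i+1} − x_{i+1}·y_i), indices taken mod 9.
A_1→A_2: (-1)(5) − (-5)(6) = 25
A_2→A_3: (-5)(4) − (-4)(5) = 0
A_3→A_4: (-4)(3) − (-2)(4) = -4
A_4→A_5: (-2)(-3) − (-6)(3) = 24
A_5→A_6: (-6)(-3) − (-1)(-3) = 15
A_6→A_7: (-1)(-1) − (6)(-3) = 19
A_7→A_8: (6)(5) − (4)(-1) = 34
A_8→A_9: (4)(6) − (2)(5) = 14
A_9→A_1: (2)(6) − (-1)(6) = 18
Σ = 145
Area = |Σ|/2 = 72.5.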